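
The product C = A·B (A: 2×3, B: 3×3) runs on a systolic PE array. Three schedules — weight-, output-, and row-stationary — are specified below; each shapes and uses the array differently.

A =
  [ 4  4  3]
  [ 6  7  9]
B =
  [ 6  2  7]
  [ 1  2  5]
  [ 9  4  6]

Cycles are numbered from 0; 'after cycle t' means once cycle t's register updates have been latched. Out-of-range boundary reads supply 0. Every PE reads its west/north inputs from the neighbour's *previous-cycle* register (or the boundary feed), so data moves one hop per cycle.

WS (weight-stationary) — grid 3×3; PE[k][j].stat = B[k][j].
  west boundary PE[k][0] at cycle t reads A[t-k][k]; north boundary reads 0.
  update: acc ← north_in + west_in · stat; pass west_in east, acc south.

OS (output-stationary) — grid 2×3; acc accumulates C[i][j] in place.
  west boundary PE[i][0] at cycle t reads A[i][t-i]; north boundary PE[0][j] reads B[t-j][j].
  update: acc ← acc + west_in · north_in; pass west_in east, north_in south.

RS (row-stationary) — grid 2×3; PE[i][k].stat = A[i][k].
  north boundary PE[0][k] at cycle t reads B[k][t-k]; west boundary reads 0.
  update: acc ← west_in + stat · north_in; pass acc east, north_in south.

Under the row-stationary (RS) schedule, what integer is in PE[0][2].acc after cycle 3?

RS on a 2×3 grid — tracing PE[0][2] and its feeders:
  after 0 — PE[0][1] acc=0, pass-E 0, pass-S 0
  after 0 — PE[0][2] acc=0, pass-E 0, pass-S 0
  after 1 — PE[0][1] acc=28, pass-E 28, pass-S 1
  after 1 — PE[0][2] acc=0, pass-E 0, pass-S 0
  after 2 — PE[0][1] acc=16, pass-E 16, pass-S 2
  after 2 — PE[0][2] acc=55, pass-E 55, pass-S 9
  after 3 — PE[0][1] acc=48, pass-E 48, pass-S 5
  after 3 — PE[0][2] acc=28, pass-E 28, pass-S 4

PE[0][2].acc = 28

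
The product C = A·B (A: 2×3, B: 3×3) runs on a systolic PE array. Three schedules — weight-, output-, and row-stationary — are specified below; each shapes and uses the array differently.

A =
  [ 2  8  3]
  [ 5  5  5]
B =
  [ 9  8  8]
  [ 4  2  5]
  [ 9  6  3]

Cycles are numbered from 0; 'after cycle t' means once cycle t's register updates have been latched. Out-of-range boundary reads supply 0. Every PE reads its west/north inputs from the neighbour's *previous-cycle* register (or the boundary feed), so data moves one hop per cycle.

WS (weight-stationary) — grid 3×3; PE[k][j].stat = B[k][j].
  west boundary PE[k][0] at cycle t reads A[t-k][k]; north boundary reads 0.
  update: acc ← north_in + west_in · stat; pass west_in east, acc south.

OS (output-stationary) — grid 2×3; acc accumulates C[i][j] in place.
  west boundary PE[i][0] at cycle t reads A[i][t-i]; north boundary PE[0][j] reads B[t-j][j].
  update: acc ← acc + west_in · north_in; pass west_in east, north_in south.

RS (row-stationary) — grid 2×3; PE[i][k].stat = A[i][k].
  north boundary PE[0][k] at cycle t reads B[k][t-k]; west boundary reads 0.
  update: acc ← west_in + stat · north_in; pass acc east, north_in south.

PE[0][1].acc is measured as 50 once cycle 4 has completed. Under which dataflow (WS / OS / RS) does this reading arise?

WS [3×3] PE[0][1] across cycles:
  c0 r0c1: 0 / 0 / 0
  c1 r0c1: 16 / 2 / 16
  c2 r0c1: 40 / 5 / 40
  c3 r0c1: 0 / 0 / 0
  c4 r0c1: 0 / 0 / 0
OS [2×3] PE[0][1] across cycles:
  c0 r0c1: 0 / 0 / 0
  c1 r0c1: 16 / 2 / 8
  c2 r0c1: 32 / 8 / 2
  c3 r0c1: 50 / 3 / 6
  c4 r0c1: 50 / 0 / 0
RS [2×3] PE[0][1] across cycles:
  c0 r0c1: 0 / 0 / 0
  c1 r0c1: 50 / 50 / 4
  c2 r0c1: 32 / 32 / 2
  c3 r0c1: 56 / 56 / 5
  c4 r0c1: 0 / 0 / 0

dataflow = OS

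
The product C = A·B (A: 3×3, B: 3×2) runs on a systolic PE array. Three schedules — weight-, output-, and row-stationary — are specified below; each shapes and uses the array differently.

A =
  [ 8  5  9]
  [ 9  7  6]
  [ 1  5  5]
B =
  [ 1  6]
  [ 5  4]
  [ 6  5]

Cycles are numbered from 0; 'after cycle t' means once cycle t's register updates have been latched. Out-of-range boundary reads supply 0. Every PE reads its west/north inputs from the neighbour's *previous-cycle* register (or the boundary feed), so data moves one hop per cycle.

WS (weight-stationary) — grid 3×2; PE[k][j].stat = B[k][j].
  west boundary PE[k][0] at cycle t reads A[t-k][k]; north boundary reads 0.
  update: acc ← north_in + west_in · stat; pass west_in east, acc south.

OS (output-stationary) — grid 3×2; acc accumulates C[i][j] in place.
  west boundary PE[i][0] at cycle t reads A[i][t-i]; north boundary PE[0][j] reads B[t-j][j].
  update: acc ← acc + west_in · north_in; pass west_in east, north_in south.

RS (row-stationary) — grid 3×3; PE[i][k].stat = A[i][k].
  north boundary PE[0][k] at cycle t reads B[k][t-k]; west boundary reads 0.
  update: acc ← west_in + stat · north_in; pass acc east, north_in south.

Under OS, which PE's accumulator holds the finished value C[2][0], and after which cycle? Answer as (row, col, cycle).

OS: C[2][0] accumulates in PE[2][0]:
  @0  [2,0]  acc 0  |  →0  ↓0
  @1  [2,0]  acc 0  |  →0  ↓0
  @2  [2,0]  acc 1  |  →1  ↓1
  @3  [2,0]  acc 26  |  →5  ↓5
  @4  [2,0]  acc 56  |  →5  ↓6

(row, col, cycle) = (2, 0, 4)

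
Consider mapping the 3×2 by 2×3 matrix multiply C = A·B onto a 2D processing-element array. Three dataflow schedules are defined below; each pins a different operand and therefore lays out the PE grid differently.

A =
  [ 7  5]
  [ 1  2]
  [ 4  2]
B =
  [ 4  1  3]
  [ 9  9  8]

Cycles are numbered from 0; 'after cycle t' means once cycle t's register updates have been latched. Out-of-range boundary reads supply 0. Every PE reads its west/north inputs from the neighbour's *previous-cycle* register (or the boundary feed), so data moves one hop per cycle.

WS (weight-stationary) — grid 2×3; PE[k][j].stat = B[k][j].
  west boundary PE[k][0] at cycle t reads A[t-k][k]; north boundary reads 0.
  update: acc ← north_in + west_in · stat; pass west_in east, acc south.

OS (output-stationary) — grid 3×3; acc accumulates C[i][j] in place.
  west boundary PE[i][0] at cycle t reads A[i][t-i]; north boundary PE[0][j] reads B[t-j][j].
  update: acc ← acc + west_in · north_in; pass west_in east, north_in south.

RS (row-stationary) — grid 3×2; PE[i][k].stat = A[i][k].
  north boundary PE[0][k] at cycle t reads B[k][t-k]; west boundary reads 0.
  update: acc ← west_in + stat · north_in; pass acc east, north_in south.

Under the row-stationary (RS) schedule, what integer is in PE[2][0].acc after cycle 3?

PE[2][0].acc = 4

RS 3×2: PE[2][0] cycle-by-cycle (with neighbour feeds):
  0: (1,0).acc=0  regs=<0,0>
  0: (2,0).acc=0  regs=<0,0>
  1: (1,0).acc=4  regs=<4,4>
  1: (2,0).acc=0  regs=<0,0>
  2: (1,0).acc=1  regs=<1,1>
  2: (2,0).acc=16  regs=<16,4>
  3: (1,0).acc=3  regs=<3,3>
  3: (2,0).acc=4  regs=<4,1>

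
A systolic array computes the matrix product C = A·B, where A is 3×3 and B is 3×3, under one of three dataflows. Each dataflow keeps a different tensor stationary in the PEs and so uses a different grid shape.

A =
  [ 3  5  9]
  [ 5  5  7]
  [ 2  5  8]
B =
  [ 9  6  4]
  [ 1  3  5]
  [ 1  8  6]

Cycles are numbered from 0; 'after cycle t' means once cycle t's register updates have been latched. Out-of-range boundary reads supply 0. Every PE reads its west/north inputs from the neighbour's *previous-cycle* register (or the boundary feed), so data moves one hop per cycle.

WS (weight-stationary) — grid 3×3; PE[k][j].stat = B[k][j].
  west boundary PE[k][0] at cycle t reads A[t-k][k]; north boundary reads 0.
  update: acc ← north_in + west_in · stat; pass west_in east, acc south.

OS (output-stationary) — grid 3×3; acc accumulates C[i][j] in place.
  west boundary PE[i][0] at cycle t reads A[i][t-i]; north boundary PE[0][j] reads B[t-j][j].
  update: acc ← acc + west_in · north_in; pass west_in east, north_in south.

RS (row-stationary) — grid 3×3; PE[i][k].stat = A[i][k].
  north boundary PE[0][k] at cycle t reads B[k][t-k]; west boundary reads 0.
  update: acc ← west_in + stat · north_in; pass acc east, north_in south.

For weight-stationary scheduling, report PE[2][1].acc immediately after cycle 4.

PE[2][1].acc = 101

Tracing WS — 3×3 array, target PE[2][1]:
  0: (1,1).acc=0  regs=<0,0>
  0: (2,0).acc=0  regs=<0,0>
  0: (2,1).acc=0  regs=<0,0>
  1: (1,1).acc=0  regs=<0,0>
  1: (2,0).acc=0  regs=<0,0>
  1: (2,1).acc=0  regs=<0,0>
  2: (1,1).acc=33  regs=<5,33>
  2: (2,0).acc=41  regs=<9,41>
  2: (2,1).acc=0  regs=<0,0>
  3: (1,1).acc=45  regs=<5,45>
  3: (2,0).acc=57  regs=<7,57>
  3: (2,1).acc=105  regs=<9,105>
  4: (1,1).acc=27  regs=<5,27>
  4: (2,0).acc=31  regs=<8,31>
  4: (2,1).acc=101  regs=<7,101>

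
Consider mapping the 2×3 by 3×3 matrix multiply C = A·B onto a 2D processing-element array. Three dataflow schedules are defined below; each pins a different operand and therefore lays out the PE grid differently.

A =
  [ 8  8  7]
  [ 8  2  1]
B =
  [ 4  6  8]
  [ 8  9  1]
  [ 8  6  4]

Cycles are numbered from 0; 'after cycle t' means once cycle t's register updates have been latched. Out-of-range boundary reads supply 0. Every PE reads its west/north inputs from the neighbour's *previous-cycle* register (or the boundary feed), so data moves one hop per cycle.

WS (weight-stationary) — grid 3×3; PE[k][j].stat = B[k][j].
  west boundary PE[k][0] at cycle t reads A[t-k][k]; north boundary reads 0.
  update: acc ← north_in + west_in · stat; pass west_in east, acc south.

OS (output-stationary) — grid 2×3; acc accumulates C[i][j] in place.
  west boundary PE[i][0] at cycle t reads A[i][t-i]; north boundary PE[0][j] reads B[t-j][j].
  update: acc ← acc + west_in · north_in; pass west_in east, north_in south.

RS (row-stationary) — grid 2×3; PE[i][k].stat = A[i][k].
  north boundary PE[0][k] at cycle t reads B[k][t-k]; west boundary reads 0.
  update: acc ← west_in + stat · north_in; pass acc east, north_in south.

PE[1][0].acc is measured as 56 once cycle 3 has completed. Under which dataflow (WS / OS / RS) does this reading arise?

dataflow = OS

Under WS (3×3), PE[1][0]:
  cycle 0: PE[1][0] → acc 0, east 0, south 0
  cycle 1: PE[1][0] → acc 96, east 8, south 96
  cycle 2: PE[1][0] → acc 48, east 2, south 48
  cycle 3: PE[1][0] → acc 0, east 0, south 0
Under OS (2×3), PE[1][0]:
  cycle 0: PE[1][0] → acc 0, east 0, south 0
  cycle 1: PE[1][0] → acc 32, east 8, south 4
  cycle 2: PE[1][0] → acc 48, east 2, south 8
  cycle 3: PE[1][0] → acc 56, east 1, south 8
Under RS (2×3), PE[1][0]:
  cycle 0: PE[1][0] → acc 0, east 0, south 0
  cycle 1: PE[1][0] → acc 32, east 32, south 4
  cycle 2: PE[1][0] → acc 48, east 48, south 6
  cycle 3: PE[1][0] → acc 64, east 64, south 8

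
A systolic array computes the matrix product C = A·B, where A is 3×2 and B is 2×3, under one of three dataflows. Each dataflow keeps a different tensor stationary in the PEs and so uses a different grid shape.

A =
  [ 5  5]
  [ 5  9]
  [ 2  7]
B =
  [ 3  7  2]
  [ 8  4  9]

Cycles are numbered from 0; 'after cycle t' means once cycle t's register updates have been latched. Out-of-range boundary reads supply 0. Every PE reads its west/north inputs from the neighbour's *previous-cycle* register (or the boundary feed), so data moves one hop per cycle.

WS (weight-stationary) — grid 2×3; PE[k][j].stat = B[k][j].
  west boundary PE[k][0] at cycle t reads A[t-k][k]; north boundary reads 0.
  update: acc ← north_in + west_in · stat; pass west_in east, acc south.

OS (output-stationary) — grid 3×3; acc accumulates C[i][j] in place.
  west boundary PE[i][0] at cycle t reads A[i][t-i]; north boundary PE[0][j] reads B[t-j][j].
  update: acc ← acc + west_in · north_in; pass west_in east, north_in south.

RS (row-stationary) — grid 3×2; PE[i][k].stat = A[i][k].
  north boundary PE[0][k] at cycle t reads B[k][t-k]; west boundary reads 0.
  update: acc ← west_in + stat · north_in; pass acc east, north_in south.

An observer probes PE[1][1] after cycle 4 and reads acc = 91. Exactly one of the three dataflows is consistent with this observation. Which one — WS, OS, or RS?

dataflow = RS

Under WS (2×3), PE[1][1]:
  @0  [1,1]  acc 0  |  →0  ↓0
  @1  [1,1]  acc 0  |  →0  ↓0
  @2  [1,1]  acc 55  |  →5  ↓55
  @3  [1,1]  acc 71  |  →9  ↓71
  @4  [1,1]  acc 42  |  →7  ↓42
Under OS (3×3), PE[1][1]:
  @0  [1,1]  acc 0  |  →0  ↓0
  @1  [1,1]  acc 0  |  →0  ↓0
  @2  [1,1]  acc 35  |  →5  ↓7
  @3  [1,1]  acc 71  |  →9  ↓4
  @4  [1,1]  acc 71  |  →0  ↓0
Under RS (3×2), PE[1][1]:
  @0  [1,1]  acc 0  |  →0  ↓0
  @1  [1,1]  acc 0  |  →0  ↓0
  @2  [1,1]  acc 87  |  →87  ↓8
  @3  [1,1]  acc 71  |  →71  ↓4
  @4  [1,1]  acc 91  |  →91  ↓9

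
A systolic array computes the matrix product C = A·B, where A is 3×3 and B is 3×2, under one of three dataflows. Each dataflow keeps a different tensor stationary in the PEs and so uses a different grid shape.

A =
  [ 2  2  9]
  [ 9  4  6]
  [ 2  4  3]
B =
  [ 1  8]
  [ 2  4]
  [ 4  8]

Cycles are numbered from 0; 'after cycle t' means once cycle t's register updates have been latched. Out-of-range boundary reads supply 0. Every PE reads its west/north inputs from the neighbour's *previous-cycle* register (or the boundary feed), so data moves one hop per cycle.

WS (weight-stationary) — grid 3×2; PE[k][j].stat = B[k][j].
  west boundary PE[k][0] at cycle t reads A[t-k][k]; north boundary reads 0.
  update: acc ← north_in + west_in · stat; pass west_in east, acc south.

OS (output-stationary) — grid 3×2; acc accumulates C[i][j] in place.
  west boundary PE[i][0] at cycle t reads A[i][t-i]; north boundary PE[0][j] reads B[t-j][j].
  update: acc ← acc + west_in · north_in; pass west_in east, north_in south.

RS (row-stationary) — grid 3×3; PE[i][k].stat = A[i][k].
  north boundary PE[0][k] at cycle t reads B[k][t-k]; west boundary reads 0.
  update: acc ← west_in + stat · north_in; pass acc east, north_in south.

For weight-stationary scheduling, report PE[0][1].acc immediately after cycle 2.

PE[0][1].acc = 72

WS (3×2). Following PE[0][1] plus its west/north inputs:
  0: (0,0).acc=2  regs=<2,2>
  0: (0,1).acc=0  regs=<0,0>
  1: (0,0).acc=9  regs=<9,9>
  1: (0,1).acc=16  regs=<2,16>
  2: (0,0).acc=2  regs=<2,2>
  2: (0,1).acc=72  regs=<9,72>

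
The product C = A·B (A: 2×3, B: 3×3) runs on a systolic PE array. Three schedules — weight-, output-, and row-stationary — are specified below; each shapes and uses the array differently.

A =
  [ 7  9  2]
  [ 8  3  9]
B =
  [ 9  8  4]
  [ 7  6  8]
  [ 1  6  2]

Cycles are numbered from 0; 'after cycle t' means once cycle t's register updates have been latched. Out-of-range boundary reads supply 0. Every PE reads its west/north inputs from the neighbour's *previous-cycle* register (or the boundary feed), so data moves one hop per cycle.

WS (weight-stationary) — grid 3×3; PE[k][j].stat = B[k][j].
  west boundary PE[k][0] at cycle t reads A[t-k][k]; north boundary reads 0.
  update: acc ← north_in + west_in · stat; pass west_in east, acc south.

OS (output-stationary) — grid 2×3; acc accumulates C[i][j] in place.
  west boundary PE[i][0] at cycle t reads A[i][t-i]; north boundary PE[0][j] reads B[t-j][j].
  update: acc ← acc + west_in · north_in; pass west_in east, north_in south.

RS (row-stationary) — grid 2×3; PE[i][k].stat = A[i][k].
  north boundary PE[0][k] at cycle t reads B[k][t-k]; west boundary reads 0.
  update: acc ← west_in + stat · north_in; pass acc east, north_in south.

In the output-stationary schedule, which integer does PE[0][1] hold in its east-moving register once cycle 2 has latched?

OS on a 2×3 grid — tracing PE[0][1] and its feeders:
  @0  [0,0]  acc 63  |  →7  ↓9
  @0  [0,1]  acc 0  |  →0  ↓0
  @1  [0,0]  acc 126  |  →9  ↓7
  @1  [0,1]  acc 56  |  →7  ↓8
  @2  [0,0]  acc 128  |  →2  ↓1
  @2  [0,1]  acc 110  |  →9  ↓6

register = 9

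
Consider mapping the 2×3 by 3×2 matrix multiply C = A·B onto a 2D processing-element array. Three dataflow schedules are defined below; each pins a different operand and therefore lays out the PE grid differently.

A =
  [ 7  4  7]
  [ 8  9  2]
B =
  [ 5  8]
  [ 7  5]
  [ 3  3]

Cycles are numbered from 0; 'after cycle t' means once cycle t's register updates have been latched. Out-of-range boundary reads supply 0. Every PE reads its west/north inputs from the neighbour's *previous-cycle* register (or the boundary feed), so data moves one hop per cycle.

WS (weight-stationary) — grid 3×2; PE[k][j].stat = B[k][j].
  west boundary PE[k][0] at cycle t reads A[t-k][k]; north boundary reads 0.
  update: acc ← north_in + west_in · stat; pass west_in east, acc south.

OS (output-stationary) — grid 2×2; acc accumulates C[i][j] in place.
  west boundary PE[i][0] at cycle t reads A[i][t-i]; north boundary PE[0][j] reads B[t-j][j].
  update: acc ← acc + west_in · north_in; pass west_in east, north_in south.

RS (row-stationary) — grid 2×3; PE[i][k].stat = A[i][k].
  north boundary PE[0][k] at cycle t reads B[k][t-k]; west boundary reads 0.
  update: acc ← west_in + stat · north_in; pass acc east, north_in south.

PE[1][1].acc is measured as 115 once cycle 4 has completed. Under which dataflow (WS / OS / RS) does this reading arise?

Under WS (3×2), PE[1][1]:
  step 0 · PE1,1: acc=0; fwd→0 fwd↓0
  step 1 · PE1,1: acc=0; fwd→0 fwd↓0
  step 2 · PE1,1: acc=76; fwd→4 fwd↓76
  step 3 · PE1,1: acc=109; fwd→9 fwd↓109
  step 4 · PE1,1: acc=0; fwd→0 fwd↓0
Under OS (2×2), PE[1][1]:
  step 0 · PE1,1: acc=0; fwd→0 fwd↓0
  step 1 · PE1,1: acc=0; fwd→0 fwd↓0
  step 2 · PE1,1: acc=64; fwd→8 fwd↓8
  step 3 · PE1,1: acc=109; fwd→9 fwd↓5
  step 4 · PE1,1: acc=115; fwd→2 fwd↓3
Under RS (2×3), PE[1][1]:
  step 0 · PE1,1: acc=0; fwd→0 fwd↓0
  step 1 · PE1,1: acc=0; fwd→0 fwd↓0
  step 2 · PE1,1: acc=103; fwd→103 fwd↓7
  step 3 · PE1,1: acc=109; fwd→109 fwd↓5
  step 4 · PE1,1: acc=0; fwd→0 fwd↓0

dataflow = OS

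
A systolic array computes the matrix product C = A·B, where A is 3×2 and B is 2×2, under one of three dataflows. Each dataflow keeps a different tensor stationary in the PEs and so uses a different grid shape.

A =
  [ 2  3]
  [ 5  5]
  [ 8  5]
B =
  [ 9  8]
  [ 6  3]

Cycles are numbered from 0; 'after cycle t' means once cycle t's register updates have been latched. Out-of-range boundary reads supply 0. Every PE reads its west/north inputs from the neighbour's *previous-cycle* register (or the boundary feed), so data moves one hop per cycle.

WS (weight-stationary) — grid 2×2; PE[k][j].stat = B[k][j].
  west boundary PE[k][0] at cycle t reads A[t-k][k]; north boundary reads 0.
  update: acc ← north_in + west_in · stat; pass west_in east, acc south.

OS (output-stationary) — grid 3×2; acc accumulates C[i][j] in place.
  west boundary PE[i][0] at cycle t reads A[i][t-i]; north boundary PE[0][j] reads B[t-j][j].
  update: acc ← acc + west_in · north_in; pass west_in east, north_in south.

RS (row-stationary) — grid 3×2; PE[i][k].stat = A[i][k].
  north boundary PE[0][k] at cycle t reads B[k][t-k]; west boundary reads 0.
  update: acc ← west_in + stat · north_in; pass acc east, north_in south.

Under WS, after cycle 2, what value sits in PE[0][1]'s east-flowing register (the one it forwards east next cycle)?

register = 5

WS 2×2: PE[0][1] cycle-by-cycle (with neighbour feeds):
  t=0 PE[0][0]: acc=18 h=2 v=18
  t=0 PE[0][1]: acc=0 h=0 v=0
  t=1 PE[0][0]: acc=45 h=5 v=45
  t=1 PE[0][1]: acc=16 h=2 v=16
  t=2 PE[0][0]: acc=72 h=8 v=72
  t=2 PE[0][1]: acc=40 h=5 v=40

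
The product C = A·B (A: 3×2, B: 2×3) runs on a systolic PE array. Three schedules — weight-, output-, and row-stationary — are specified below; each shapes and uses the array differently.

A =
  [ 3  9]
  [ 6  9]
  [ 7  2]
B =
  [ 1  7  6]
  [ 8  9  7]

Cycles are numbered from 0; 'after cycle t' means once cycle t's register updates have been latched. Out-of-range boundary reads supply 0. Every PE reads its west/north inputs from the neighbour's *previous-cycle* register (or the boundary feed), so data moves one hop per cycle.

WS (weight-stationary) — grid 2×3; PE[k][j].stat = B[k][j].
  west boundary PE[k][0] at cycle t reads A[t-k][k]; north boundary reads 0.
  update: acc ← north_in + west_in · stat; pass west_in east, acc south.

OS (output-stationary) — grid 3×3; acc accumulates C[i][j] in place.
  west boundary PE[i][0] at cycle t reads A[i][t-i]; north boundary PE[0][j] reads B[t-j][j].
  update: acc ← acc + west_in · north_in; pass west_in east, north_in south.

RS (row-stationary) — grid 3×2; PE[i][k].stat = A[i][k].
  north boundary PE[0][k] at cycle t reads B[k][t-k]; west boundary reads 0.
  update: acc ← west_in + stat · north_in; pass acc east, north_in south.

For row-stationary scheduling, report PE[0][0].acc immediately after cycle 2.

PE[0][0].acc = 18

Tracing RS — 3×2 array, target PE[0][0]:
  @0  [0,0]  acc 3  |  →3  ↓1
  @1  [0,0]  acc 21  |  →21  ↓7
  @2  [0,0]  acc 18  |  →18  ↓6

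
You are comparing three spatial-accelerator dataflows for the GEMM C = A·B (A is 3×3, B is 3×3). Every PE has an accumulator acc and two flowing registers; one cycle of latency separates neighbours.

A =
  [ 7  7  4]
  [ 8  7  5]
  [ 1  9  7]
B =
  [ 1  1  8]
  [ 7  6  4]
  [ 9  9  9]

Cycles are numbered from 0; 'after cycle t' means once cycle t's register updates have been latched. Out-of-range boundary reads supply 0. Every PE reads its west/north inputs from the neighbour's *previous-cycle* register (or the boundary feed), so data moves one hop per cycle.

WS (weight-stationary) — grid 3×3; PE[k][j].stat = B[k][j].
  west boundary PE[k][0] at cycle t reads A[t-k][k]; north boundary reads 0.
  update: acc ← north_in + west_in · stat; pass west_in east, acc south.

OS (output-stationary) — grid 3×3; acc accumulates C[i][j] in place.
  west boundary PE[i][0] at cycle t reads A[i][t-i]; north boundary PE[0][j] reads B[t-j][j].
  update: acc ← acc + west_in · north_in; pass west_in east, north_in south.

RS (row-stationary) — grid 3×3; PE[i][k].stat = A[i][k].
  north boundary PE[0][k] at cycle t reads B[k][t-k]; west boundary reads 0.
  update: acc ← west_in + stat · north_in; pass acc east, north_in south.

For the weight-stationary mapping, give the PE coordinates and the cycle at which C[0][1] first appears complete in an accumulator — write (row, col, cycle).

WS — PE[2][1] is where C[0][1] collects:
  [0] (2,1) acc=0 (h:0 v:0)
  [1] (2,1) acc=0 (h:0 v:0)
  [2] (2,1) acc=0 (h:0 v:0)
  [3] (2,1) acc=85 (h:4 v:85)

(row, col, cycle) = (2, 1, 3)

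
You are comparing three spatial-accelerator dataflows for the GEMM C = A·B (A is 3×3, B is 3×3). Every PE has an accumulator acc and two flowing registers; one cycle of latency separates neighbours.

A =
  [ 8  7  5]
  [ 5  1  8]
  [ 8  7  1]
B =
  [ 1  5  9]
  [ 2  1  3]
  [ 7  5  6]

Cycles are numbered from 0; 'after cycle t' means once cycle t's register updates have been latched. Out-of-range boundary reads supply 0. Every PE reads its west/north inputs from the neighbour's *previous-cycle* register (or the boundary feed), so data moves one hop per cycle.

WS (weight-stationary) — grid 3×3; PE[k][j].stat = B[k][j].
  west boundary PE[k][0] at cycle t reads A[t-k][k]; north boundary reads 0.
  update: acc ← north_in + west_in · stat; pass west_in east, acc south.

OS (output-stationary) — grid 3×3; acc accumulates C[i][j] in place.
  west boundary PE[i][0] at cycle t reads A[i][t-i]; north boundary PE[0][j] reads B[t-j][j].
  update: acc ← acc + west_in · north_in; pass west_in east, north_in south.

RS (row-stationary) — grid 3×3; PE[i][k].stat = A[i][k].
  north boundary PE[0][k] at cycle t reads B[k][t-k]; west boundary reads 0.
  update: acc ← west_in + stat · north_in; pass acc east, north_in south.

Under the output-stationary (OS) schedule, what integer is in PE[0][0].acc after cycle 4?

PE[0][0].acc = 57

OS 3×3: PE[0][0] cycle-by-cycle (with neighbour feeds):
  [0] (0,0) acc=8 (h:8 v:1)
  [1] (0,0) acc=22 (h:7 v:2)
  [2] (0,0) acc=57 (h:5 v:7)
  [3] (0,0) acc=57 (h:0 v:0)
  [4] (0,0) acc=57 (h:0 v:0)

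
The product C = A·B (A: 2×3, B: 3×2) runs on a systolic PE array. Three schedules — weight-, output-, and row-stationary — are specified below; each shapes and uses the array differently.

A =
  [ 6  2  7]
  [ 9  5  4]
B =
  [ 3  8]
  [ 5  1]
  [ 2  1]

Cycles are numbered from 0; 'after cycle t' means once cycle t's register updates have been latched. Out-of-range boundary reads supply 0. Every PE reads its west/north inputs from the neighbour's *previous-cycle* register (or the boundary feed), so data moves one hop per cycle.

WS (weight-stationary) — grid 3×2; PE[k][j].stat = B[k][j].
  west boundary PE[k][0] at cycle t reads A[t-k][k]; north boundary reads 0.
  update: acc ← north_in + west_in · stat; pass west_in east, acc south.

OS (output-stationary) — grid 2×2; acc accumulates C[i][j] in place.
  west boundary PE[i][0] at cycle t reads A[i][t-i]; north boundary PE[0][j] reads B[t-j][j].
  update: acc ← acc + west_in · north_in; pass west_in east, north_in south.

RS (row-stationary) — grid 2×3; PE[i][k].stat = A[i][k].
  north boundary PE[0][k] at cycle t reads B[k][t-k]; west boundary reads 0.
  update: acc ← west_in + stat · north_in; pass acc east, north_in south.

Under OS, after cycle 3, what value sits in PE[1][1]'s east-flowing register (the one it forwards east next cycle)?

register = 5

OS (2×2). Following PE[1][1] plus its west/north inputs:
  cycle 0: PE[0][1] → acc 0, east 0, south 0
  cycle 0: PE[1][0] → acc 0, east 0, south 0
  cycle 0: PE[1][1] → acc 0, east 0, south 0
  cycle 1: PE[0][1] → acc 48, east 6, south 8
  cycle 1: PE[1][0] → acc 27, east 9, south 3
  cycle 1: PE[1][1] → acc 0, east 0, south 0
  cycle 2: PE[0][1] → acc 50, east 2, south 1
  cycle 2: PE[1][0] → acc 52, east 5, south 5
  cycle 2: PE[1][1] → acc 72, east 9, south 8
  cycle 3: PE[0][1] → acc 57, east 7, south 1
  cycle 3: PE[1][0] → acc 60, east 4, south 2
  cycle 3: PE[1][1] → acc 77, east 5, south 1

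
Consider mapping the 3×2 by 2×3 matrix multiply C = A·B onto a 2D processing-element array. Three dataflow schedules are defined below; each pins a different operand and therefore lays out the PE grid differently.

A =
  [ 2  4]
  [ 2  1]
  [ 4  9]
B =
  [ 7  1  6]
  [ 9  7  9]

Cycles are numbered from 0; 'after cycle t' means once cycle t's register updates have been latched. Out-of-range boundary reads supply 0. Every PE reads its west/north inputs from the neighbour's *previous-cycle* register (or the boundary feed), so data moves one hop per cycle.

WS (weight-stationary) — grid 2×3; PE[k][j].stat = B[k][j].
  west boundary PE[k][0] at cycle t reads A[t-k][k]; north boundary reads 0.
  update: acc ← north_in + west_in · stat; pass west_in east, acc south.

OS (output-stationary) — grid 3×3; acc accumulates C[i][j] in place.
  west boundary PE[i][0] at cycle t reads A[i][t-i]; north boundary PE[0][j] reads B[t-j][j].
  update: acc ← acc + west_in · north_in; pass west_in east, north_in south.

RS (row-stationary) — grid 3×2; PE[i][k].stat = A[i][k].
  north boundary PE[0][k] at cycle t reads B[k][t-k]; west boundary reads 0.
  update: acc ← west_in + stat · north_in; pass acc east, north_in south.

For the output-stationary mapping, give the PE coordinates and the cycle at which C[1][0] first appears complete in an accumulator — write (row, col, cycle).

(row, col, cycle) = (1, 0, 2)

OS — PE[1][0] is where C[1][0] collects:
  t=0 PE[1][0]: acc=0 h=0 v=0
  t=1 PE[1][0]: acc=14 h=2 v=7
  t=2 PE[1][0]: acc=23 h=1 v=9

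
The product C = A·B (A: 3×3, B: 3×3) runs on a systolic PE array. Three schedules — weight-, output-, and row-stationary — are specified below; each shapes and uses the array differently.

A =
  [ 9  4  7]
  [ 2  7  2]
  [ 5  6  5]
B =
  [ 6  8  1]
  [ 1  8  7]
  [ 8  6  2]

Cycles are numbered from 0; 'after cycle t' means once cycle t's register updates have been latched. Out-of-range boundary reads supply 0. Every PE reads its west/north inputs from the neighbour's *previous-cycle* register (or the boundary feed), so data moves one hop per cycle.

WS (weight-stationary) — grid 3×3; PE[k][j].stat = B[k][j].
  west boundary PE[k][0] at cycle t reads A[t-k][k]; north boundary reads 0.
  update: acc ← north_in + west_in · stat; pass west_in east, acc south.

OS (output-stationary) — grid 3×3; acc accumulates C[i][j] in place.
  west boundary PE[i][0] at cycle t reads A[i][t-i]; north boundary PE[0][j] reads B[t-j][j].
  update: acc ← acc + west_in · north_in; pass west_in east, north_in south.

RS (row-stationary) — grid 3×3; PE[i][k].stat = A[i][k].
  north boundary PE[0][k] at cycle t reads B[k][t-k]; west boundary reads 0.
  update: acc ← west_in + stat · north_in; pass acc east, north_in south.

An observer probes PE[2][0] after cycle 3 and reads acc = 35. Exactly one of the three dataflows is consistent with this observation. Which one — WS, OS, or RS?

dataflow = WS

WS [3×3] PE[2][0] across cycles:
  c0 r2c0: 0 / 0 / 0
  c1 r2c0: 0 / 0 / 0
  c2 r2c0: 114 / 7 / 114
  c3 r2c0: 35 / 2 / 35
OS [3×3] PE[2][0] across cycles:
  c0 r2c0: 0 / 0 / 0
  c1 r2c0: 0 / 0 / 0
  c2 r2c0: 30 / 5 / 6
  c3 r2c0: 36 / 6 / 1
RS [3×3] PE[2][0] across cycles:
  c0 r2c0: 0 / 0 / 0
  c1 r2c0: 0 / 0 / 0
  c2 r2c0: 30 / 30 / 6
  c3 r2c0: 40 / 40 / 8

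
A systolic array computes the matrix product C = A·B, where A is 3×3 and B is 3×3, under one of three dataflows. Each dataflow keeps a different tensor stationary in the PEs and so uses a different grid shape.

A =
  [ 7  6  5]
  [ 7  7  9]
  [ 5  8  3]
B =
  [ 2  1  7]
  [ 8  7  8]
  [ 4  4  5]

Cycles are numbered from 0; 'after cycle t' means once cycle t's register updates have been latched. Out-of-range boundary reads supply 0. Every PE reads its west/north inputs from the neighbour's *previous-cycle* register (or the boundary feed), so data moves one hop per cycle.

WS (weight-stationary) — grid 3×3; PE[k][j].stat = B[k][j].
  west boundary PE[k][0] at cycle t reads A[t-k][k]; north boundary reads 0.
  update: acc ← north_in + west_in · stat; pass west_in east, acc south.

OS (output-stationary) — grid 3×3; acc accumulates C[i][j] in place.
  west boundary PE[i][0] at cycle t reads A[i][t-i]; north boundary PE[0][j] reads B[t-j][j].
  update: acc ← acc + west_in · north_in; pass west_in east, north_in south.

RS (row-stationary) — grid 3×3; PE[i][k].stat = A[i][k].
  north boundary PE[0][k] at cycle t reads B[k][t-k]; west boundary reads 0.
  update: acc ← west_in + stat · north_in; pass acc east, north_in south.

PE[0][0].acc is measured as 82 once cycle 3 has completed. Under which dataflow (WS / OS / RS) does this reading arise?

Under WS (3×3), PE[0][0]:
  cycle 0: PE[0][0] → acc 14, east 7, south 14
  cycle 1: PE[0][0] → acc 14, east 7, south 14
  cycle 2: PE[0][0] → acc 10, east 5, south 10
  cycle 3: PE[0][0] → acc 0, east 0, south 0
Under OS (3×3), PE[0][0]:
  cycle 0: PE[0][0] → acc 14, east 7, south 2
  cycle 1: PE[0][0] → acc 62, east 6, south 8
  cycle 2: PE[0][0] → acc 82, east 5, south 4
  cycle 3: PE[0][0] → acc 82, east 0, south 0
Under RS (3×3), PE[0][0]:
  cycle 0: PE[0][0] → acc 14, east 14, south 2
  cycle 1: PE[0][0] → acc 7, east 7, south 1
  cycle 2: PE[0][0] → acc 49, east 49, south 7
  cycle 3: PE[0][0] → acc 0, east 0, south 0

dataflow = OS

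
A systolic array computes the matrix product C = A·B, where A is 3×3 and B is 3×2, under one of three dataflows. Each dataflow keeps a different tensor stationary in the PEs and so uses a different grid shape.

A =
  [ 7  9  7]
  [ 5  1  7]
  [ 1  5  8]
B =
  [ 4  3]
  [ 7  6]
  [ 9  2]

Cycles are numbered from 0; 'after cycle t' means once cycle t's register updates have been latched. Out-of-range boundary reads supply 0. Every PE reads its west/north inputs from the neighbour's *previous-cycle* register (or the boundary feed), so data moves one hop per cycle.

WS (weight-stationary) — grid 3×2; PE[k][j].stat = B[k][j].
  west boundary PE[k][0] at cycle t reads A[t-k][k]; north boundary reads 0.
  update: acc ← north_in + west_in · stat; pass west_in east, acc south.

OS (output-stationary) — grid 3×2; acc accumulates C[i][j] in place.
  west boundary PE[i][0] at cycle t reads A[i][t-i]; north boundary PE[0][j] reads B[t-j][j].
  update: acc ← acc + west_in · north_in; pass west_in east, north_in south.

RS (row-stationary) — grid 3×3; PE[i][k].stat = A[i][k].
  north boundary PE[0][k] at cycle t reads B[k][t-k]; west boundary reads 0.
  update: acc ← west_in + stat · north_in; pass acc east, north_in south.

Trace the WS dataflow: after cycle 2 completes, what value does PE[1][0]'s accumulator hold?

PE[1][0].acc = 27

Tracing WS — 3×2 array, target PE[1][0]:
  0: (0,0).acc=28  regs=<7,28>
  0: (1,0).acc=0  regs=<0,0>
  1: (0,0).acc=20  regs=<5,20>
  1: (1,0).acc=91  regs=<9,91>
  2: (0,0).acc=4  regs=<1,4>
  2: (1,0).acc=27  regs=<1,27>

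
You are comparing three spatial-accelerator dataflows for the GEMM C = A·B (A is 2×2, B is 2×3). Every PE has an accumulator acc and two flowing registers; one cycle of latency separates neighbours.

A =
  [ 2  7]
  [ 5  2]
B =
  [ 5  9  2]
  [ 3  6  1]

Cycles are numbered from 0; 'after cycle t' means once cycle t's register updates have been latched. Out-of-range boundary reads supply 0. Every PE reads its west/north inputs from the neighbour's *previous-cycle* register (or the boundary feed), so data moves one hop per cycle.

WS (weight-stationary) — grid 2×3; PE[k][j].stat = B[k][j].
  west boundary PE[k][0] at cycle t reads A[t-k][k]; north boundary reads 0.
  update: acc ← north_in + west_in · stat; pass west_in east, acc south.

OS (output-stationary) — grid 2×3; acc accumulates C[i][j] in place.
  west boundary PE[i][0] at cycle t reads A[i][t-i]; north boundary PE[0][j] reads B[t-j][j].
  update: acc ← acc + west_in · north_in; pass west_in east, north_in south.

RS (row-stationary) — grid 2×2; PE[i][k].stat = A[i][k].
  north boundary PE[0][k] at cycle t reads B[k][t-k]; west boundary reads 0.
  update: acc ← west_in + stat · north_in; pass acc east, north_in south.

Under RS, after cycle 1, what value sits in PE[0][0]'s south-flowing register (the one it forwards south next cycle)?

RS on a 2×2 grid — tracing PE[0][0] and its feeders:
  cycle 0: PE[0][0] → acc 10, east 10, south 5
  cycle 1: PE[0][0] → acc 18, east 18, south 9

register = 9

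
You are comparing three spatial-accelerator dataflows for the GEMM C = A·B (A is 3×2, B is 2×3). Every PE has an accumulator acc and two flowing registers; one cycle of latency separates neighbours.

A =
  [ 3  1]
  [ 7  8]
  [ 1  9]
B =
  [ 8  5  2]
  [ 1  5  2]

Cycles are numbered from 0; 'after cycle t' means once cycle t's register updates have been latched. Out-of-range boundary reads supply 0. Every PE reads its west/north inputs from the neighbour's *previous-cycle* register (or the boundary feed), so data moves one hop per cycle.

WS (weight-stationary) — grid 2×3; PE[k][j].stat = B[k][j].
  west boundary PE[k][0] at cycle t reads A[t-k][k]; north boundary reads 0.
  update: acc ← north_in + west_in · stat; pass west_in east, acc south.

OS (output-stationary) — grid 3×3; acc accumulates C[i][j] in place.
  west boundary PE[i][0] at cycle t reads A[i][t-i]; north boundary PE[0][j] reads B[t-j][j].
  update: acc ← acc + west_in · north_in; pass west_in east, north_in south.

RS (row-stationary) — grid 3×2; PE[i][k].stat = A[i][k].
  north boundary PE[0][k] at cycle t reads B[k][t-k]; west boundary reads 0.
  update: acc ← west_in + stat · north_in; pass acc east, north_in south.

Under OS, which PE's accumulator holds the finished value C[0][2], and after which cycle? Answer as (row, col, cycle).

(row, col, cycle) = (0, 2, 3)

OS — PE[0][2] is where C[0][2] collects:
  cycle 0: PE[0][2] → acc 0, east 0, south 0
  cycle 1: PE[0][2] → acc 0, east 0, south 0
  cycle 2: PE[0][2] → acc 6, east 3, south 2
  cycle 3: PE[0][2] → acc 8, east 1, south 2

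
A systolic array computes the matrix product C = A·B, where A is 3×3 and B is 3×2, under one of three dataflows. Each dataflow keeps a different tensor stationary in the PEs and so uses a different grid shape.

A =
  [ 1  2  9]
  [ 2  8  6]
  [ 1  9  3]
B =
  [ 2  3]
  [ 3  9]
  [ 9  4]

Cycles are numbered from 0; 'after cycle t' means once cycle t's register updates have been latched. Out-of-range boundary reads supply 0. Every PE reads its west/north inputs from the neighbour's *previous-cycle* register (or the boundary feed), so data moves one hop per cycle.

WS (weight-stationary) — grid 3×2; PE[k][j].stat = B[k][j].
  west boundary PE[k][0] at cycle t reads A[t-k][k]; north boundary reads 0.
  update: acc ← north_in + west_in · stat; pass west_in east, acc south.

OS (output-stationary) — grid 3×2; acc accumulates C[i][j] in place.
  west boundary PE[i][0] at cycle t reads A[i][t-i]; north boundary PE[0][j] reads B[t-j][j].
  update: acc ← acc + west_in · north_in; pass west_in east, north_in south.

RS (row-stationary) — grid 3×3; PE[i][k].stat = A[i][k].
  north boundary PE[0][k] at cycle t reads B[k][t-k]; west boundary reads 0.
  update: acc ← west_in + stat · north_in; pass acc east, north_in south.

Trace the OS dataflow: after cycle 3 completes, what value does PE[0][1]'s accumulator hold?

OS on a 3×2 grid — tracing PE[0][1] and its feeders:
  @0  [0,0]  acc 2  |  →1  ↓2
  @0  [0,1]  acc 0  |  →0  ↓0
  @1  [0,0]  acc 8  |  →2  ↓3
  @1  [0,1]  acc 3  |  →1  ↓3
  @2  [0,0]  acc 89  |  →9  ↓9
  @2  [0,1]  acc 21  |  →2  ↓9
  @3  [0,0]  acc 89  |  →0  ↓0
  @3  [0,1]  acc 57  |  →9  ↓4

PE[0][1].acc = 57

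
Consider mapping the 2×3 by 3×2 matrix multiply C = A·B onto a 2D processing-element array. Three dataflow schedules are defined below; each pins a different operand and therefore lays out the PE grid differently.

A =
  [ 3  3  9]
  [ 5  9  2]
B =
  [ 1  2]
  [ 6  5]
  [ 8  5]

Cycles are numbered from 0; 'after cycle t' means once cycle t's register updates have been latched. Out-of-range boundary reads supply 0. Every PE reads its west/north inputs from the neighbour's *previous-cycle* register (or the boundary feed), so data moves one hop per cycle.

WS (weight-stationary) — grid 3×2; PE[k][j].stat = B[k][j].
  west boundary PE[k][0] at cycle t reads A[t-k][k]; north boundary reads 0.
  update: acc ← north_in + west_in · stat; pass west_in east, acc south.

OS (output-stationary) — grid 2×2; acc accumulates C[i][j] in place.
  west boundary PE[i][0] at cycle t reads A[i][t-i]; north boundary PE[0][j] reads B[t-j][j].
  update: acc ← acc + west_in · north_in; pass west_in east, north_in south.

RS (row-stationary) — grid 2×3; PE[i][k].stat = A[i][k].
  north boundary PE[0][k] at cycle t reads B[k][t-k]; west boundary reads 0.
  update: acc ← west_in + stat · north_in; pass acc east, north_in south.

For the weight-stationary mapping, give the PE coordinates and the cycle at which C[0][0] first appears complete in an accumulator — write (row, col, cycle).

WS — PE[2][0] is where C[0][0] collects:
  c0 r2c0: 0 / 0 / 0
  c1 r2c0: 0 / 0 / 0
  c2 r2c0: 93 / 9 / 93

(row, col, cycle) = (2, 0, 2)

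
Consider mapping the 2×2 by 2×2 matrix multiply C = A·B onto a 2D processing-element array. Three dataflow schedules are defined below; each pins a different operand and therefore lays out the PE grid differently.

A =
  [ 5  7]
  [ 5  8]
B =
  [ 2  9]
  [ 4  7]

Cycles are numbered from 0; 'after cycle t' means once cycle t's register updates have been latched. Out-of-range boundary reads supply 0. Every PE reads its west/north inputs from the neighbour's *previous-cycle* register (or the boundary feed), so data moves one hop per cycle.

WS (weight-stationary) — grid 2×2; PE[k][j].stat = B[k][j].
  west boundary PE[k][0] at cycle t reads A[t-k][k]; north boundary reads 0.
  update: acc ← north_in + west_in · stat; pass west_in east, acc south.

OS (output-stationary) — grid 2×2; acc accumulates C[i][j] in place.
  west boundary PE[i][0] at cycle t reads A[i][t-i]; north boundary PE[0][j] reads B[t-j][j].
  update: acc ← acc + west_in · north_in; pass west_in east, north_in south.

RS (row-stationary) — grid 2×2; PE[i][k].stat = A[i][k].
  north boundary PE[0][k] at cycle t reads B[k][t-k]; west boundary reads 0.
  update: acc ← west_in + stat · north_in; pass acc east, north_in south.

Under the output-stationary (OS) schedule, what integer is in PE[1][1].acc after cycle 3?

PE[1][1].acc = 101

OS (2×2). Following PE[1][1] plus its west/north inputs:
  @0  [0,1]  acc 0  |  →0  ↓0
  @0  [1,0]  acc 0  |  →0  ↓0
  @0  [1,1]  acc 0  |  →0  ↓0
  @1  [0,1]  acc 45  |  →5  ↓9
  @1  [1,0]  acc 10  |  →5  ↓2
  @1  [1,1]  acc 0  |  →0  ↓0
  @2  [0,1]  acc 94  |  →7  ↓7
  @2  [1,0]  acc 42  |  →8  ↓4
  @2  [1,1]  acc 45  |  →5  ↓9
  @3  [0,1]  acc 94  |  →0  ↓0
  @3  [1,0]  acc 42  |  →0  ↓0
  @3  [1,1]  acc 101  |  →8  ↓7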